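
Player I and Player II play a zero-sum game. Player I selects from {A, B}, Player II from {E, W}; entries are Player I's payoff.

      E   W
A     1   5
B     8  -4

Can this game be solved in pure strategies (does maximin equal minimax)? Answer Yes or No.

No

Row minima: A → 1, B → -4; maximin = 1.
Column maxima: E → 8, W → 5; minimax = 5.
1 ≠ 5, so no pure-strategy equilibrium exists.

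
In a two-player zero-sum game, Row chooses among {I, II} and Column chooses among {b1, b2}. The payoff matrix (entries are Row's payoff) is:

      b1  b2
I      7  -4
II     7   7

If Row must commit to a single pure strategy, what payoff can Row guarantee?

7

Row minima: I → -4, II → 7.
The best of these is 7.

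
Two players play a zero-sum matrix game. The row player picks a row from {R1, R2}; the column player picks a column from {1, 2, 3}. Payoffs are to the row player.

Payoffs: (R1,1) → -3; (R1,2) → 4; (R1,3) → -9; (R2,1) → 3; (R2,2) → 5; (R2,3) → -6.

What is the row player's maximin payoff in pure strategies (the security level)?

Row minima: R1 → -9, R2 → -6.
The best of these is -6.

-6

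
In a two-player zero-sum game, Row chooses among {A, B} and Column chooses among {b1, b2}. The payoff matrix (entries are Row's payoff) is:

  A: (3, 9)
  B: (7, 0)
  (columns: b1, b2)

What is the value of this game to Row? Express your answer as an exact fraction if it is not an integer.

Row minima: A → 3, B → 0; maximin = 3.
Column maxima: b1 → 7, b2 → 9; minimax = 7.
3 ≠ 7, so there is no saddle point; optimal play is mixed.
Let Row play A with probability p. Expected payoff against b1: 3p + 7(1−p) = −4p + 7; against b2: 9p + 0(1−p) = 9p.
Setting these equal: −4p + 7 = 9p ⇒ −13p = -7 ⇒ p = 7/13, and the value is (-4)·(7/13) + 7 = 63/13.
For Column: with q = P(b1), equating A's and B's payoffs gives −6q + 9 = 7q ⇒ q = 9/13.

63/13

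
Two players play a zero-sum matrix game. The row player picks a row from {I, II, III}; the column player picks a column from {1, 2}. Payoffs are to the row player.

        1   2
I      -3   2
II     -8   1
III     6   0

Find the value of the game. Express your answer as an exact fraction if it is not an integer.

Row minima: I → -3, II → -8, III → 0; maximin = 0.
Column maxima: 1 → 6, 2 → 2; minimax = 2.
0 ≠ 2, so there is no saddle point; optimal play is mixed.
II is strictly dominated by I, so the row player never plays it.
On the remaining 2×2 (I, III vs 1, 2):
Let the row player play I with probability p. Expected payoff against 1: (-3)p + 6(1−p) = −9p + 6; against 2: 2p + 0(1−p) = 2p.
Setting these equal: −9p + 6 = 2p ⇒ −11p = -6 ⇒ p = 6/11, and the value is (-9)·(6/11) + 6 = 12/11.
For the column player: with q = P(1), equating I's and III's payoffs gives −5q + 2 = 6q ⇒ q = 2/11.

12/11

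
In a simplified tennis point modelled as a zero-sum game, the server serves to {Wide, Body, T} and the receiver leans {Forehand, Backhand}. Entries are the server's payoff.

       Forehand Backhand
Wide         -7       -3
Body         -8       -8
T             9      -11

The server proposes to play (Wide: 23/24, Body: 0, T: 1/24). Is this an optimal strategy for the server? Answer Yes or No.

Against Forehand this mix gives (23/24)·(-7) + (1/24)·9 = -19/3.
Against Backhand this mix gives (23/24)·(-3) + (1/24)·(-11) = -10/3.
The receiver will play Forehand, holding the server to -19/3. Shifting weight toward the row that does better against Forehand would raise this floor (the equalizing mix achieves -13/3 against both Forehand and Backhand), so the proposed strategy is not optimal.

No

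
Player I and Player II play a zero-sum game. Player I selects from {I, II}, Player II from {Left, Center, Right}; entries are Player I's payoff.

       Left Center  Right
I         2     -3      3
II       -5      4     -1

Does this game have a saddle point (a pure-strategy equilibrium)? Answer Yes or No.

No

Row minima: I → -3, II → -5; maximin = -3.
Column maxima: Left → 2, Center → 4, Right → 3; minimax = 2.
-3 ≠ 2, so no pure-strategy equilibrium exists.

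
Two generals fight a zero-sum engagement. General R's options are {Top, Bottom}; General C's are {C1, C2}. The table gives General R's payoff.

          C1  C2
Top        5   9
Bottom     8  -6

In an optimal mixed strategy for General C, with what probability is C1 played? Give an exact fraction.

5/6

Row minima: Top → 5, Bottom → -6; maximin = 5.
Column maxima: C1 → 8, C2 → 9; minimax = 8.
5 ≠ 8, so there is no saddle point; optimal play is mixed.
Let General R play Top with probability p. Expected payoff against C1: 5p + 8(1−p) = −3p + 8; against C2: 9p + (-6)(1−p) = 15p − 6.
Setting these equal: −3p + 8 = 15p − 6 ⇒ −18p = -14 ⇒ p = 7/9, and the value is (-3)·(7/9) + 8 = 17/3.
For General C: with q = P(C1), equating Top's and Bottom's payoffs gives −4q + 9 = 14q − 6 ⇒ q = 5/6.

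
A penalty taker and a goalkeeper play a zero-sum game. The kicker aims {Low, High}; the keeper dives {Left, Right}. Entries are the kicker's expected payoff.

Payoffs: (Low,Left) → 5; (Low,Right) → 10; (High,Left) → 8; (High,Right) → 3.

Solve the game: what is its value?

Row minima: Low → 5, High → 3; maximin = 5.
Column maxima: Left → 8, Right → 10; minimax = 8.
5 ≠ 8, so there is no saddle point; optimal play is mixed.
Let the kicker play Low with probability p. Expected payoff against Left: 5p + 8(1−p) = −3p + 8; against Right: 10p + 3(1−p) = 7p + 3.
Setting these equal: −3p + 8 = 7p + 3 ⇒ −10p = -5 ⇒ p = 1/2, and the value is (-3)·(1/2) + 8 = 13/2.
For the keeper: with q = P(Left), equating Low's and High's payoffs gives −5q + 10 = 5q + 3 ⇒ q = 7/10.

13/2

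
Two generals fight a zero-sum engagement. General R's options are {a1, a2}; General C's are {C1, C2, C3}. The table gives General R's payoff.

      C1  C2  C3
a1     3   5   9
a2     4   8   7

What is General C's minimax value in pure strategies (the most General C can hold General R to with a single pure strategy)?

4

Column maxima: C1 → 4, C2 → 8, C3 → 9.
The smallest of these is 4.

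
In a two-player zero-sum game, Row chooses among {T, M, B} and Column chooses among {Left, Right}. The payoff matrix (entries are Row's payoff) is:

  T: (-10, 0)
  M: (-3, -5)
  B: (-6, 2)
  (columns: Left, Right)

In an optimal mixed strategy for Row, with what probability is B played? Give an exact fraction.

Row minima: T → -10, M → -5, B → -6; maximin = -5.
Column maxima: Left → -3, Right → 2; minimax = -3.
-5 ≠ -3, so there is no saddle point; optimal play is mixed.
T is strictly dominated by B, so Row never plays it.
On the remaining 2×2 (M, B vs Left, Right):
Let Row play M with probability p. Expected payoff against Left: (-3)p + (-6)(1−p) = 3p − 6; against Right: (-5)p + 2(1−p) = −7p + 2.
Setting these equal: 3p − 6 = −7p + 2 ⇒ 10p = 8 ⇒ p = 4/5, and the value is (3)·(4/5) − 6 = -18/5.
For Column: with q = P(Left), equating M's and B's payoffs gives 2q − 5 = −8q + 2 ⇒ q = 7/10.

1/5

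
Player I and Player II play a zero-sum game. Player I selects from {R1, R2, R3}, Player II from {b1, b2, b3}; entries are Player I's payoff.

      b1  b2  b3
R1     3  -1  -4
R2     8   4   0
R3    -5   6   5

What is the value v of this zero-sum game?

Row minima: R1 → -4, R2 → 0, R3 → -5; maximin = 0.
Column maxima: b1 → 8, b2 → 6, b3 → 5; minimax = 5.
0 ≠ 5, so there is no saddle point; optimal play is mixed.
R1 is strictly dominated by R2, so Player I never plays it.
b2 is strictly dominated by b3 (it gives Player I strictly more in every row), so Player II never plays it.
On the remaining 2×2 (R2, R3 vs b1, b3):
Let Player I play R2 with probability p. Expected payoff against b1: 8p + (-5)(1−p) = 13p − 5; against b3: 0p + 5(1−p) = −5p + 5.
Setting these equal: 13p − 5 = −5p + 5 ⇒ 18p = 10 ⇒ p = 5/9, and the value is (13)·(5/9) − 5 = 20/9.
For Player II: with q = P(b1), equating R2's and R3's payoffs gives 8q = −10q + 5 ⇒ q = 5/18.

20/9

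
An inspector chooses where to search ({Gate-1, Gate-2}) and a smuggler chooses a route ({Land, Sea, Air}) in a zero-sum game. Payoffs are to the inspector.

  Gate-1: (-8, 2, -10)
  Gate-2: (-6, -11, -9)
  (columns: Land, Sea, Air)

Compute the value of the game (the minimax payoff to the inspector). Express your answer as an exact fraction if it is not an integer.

-64/7

Row minima: Gate-1 → -10, Gate-2 → -11; maximin = -10.
Column maxima: Land → -6, Sea → 2, Air → -9; minimax = -9.
-10 ≠ -9, so there is no saddle point; optimal play is mixed.
Land is strictly dominated by Air (it gives the inspector strictly more in every row), so the smuggler never plays it.
On the remaining 2×2 (Gate-1, Gate-2 vs Sea, Air):
Let the inspector play Gate-1 with probability p. Expected payoff against Sea: 2p + (-11)(1−p) = 13p − 11; against Air: (-10)p + (-9)(1−p) = −p − 9.
Setting these equal: 13p − 11 = −p − 9 ⇒ 14p = 2 ⇒ p = 1/7, and the value is (13)·(1/7) − 11 = -64/7.
For the smuggler: with q = P(Sea), equating Gate-1's and Gate-2's payoffs gives 12q − 10 = −2q − 9 ⇒ q = 1/14.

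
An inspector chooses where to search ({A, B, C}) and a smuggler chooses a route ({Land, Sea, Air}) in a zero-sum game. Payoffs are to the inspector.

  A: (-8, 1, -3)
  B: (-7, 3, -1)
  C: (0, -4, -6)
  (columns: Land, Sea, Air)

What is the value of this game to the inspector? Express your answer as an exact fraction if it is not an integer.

-7/2

Row minima: A → -8, B → -7, C → -6; maximin = -6.
Column maxima: Land → 0, Sea → 3, Air → -1; minimax = -1.
-6 ≠ -1, so there is no saddle point; optimal play is mixed.
A is strictly dominated by B, so the inspector never plays it.
Sea is strictly dominated by Air (it gives the inspector strictly more in every row), so the smuggler never plays it.
On the remaining 2×2 (B, C vs Land, Air):
Let the inspector play B with probability p. Expected payoff against Land: (-7)p + 0(1−p) = −7p; against Air: (-1)p + (-6)(1−p) = 5p − 6.
Setting these equal: −7p = 5p − 6 ⇒ −12p = -6 ⇒ p = 1/2, and the value is (-7)·(1/2) = -7/2.
For the smuggler: with q = P(Land), equating B's and C's payoffs gives −6q − 1 = 6q − 6 ⇒ q = 5/12.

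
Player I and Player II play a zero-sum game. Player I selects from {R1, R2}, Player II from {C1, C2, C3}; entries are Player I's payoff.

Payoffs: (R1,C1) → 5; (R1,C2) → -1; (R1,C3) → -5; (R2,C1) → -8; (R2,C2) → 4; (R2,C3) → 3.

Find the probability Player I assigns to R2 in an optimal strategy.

Row minima: R1 → -5, R2 → -8; maximin = -5.
Column maxima: C1 → 5, C2 → 4, C3 → 3; minimax = 3.
-5 ≠ 3, so there is no saddle point; optimal play is mixed.
C2 is strictly dominated by C3 (it gives Player I strictly more in every row), so Player II never plays it.
On the remaining 2×2 (R1, R2 vs C1, C3):
Let Player I play R1 with probability p. Expected payoff against C1: 5p + (-8)(1−p) = 13p − 8; against C3: (-5)p + 3(1−p) = −8p + 3.
Setting these equal: 13p − 8 = −8p + 3 ⇒ 21p = 11 ⇒ p = 11/21, and the value is (13)·(11/21) − 8 = -25/21.
For Player II: with q = P(C1), equating R1's and R2's payoffs gives 10q − 5 = −11q + 3 ⇒ q = 8/21.

10/21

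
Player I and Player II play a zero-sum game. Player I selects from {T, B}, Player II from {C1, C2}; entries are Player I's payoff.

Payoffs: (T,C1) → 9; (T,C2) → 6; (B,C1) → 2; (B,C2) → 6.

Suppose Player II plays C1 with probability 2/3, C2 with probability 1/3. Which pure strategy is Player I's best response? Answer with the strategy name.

Expected payoff of T: (2/3)·9 + (1/3)·6 = 8.
Expected payoff of B: (2/3)·2 + (1/3)·6 = 10/3.
The largest is 8, so Player I's best response is T.

T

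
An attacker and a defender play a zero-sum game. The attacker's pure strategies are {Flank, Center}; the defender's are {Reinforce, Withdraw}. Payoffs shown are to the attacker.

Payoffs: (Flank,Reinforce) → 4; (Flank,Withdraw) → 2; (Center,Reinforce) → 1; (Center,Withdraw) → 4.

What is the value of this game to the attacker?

Row minima: Flank → 2, Center → 1; maximin = 2.
Column maxima: Reinforce → 4, Withdraw → 4; minimax = 4.
2 ≠ 4, so there is no saddle point; optimal play is mixed.
Let the attacker play Flank with probability p. Expected payoff against Reinforce: 4p + 1(1−p) = 3p + 1; against Withdraw: 2p + 4(1−p) = −2p + 4.
Setting these equal: 3p + 1 = −2p + 4 ⇒ 5p = 3 ⇒ p = 3/5, and the value is (3)·(3/5) + 1 = 14/5.
For the defender: with q = P(Reinforce), equating Flank's and Center's payoffs gives 2q + 2 = −3q + 4 ⇒ q = 2/5.

14/5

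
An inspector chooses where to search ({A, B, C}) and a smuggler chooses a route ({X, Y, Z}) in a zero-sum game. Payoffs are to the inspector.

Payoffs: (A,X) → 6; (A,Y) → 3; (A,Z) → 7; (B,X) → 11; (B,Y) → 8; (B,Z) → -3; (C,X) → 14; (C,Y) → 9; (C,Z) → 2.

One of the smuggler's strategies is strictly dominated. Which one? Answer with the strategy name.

X

Y holds the inspector's payoff strictly below X in every row: 3 < 6, 8 < 11, 9 < 14.
So X is strictly dominated for the smuggler.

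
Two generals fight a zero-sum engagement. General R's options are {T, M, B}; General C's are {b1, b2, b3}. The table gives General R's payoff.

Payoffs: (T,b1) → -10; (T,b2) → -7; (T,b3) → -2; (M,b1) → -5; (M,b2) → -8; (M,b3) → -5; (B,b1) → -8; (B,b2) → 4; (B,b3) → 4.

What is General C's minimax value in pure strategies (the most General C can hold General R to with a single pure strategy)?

Column maxima: b1 → -5, b2 → 4, b3 → 4.
The smallest of these is -5.

-5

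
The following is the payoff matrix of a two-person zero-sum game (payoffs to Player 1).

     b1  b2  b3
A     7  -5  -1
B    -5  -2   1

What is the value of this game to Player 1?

Row minima: A → -5, B → -5; maximin = -5.
Column maxima: b1 → 7, b2 → -2, b3 → 1; minimax = -2.
-5 ≠ -2, so there is no saddle point; optimal play is mixed.
b3 is strictly dominated by b2 (it gives Player 1 strictly more in every row), so Player 2 never plays it.
On the remaining 2×2 (A, B vs b1, b2):
Let Player 1 play A with probability p. Expected payoff against b1: 7p + (-5)(1−p) = 12p − 5; against b2: (-5)p + (-2)(1−p) = −3p − 2.
Setting these equal: 12p − 5 = −3p − 2 ⇒ 15p = 3 ⇒ p = 1/5, and the value is (12)·(1/5) − 5 = -13/5.
For Player 2: with q = P(b1), equating A's and B's payoffs gives 12q − 5 = −3q − 2 ⇒ q = 1/5.

-13/5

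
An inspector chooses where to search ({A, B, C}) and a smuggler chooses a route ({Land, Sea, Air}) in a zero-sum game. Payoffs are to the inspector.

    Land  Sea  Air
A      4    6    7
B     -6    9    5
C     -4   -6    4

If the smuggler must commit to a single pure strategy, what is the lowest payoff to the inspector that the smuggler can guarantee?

Column maxima: Land → 4, Sea → 9, Air → 7.
The smallest of these is 4.

4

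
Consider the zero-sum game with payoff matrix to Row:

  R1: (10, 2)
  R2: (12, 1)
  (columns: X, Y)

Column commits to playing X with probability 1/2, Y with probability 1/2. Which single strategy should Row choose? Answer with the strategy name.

Expected payoff of R1: (1/2)·10 + (1/2)·2 = 6.
Expected payoff of R2: (1/2)·12 + (1/2)·1 = 13/2.
The largest is 13/2, so Row's best response is R2.

R2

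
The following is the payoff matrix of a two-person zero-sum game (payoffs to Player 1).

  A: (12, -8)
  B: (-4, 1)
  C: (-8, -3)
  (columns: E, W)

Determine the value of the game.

-4/5

Row minima: A → -8, B → -4, C → -8; maximin = -4.
Column maxima: E → 12, W → 1; minimax = 1.
-4 ≠ 1, so there is no saddle point; optimal play is mixed.
C is strictly dominated by B, so Player 1 never plays it.
On the remaining 2×2 (A, B vs E, W):
Let Player 1 play A with probability p. Expected payoff against E: 12p + (-4)(1−p) = 16p − 4; against W: (-8)p + 1(1−p) = −9p + 1.
Setting these equal: 16p − 4 = −9p + 1 ⇒ 25p = 5 ⇒ p = 1/5, and the value is (16)·(1/5) − 4 = -4/5.
For Player 2: with q = P(E), equating A's and B's payoffs gives 20q − 8 = −5q + 1 ⇒ q = 9/25.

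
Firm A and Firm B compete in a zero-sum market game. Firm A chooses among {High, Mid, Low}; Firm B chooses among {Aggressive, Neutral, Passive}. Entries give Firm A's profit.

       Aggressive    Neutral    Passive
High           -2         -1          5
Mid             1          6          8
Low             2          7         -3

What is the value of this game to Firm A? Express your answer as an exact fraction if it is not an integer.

Row minima: High → -2, Mid → 1, Low → -3; maximin = 1.
Column maxima: Aggressive → 2, Neutral → 7, Passive → 8; minimax = 2.
1 ≠ 2, so there is no saddle point; optimal play is mixed.
High is strictly dominated by Mid, so Firm A never plays it.
Neutral is strictly dominated by Aggressive (it gives Firm A strictly more in every row), so Firm B never plays it.
On the remaining 2×2 (Mid, Low vs Aggressive, Passive):
Let Firm A play Mid with probability p. Expected payoff against Aggressive: 1p + 2(1−p) = −p + 2; against Passive: 8p + (-3)(1−p) = 11p − 3.
Setting these equal: −p + 2 = 11p − 3 ⇒ −12p = -5 ⇒ p = 5/12, and the value is (-1)·(5/12) + 2 = 19/12.
For Firm B: with q = P(Aggressive), equating Mid's and Low's payoffs gives −7q + 8 = 5q − 3 ⇒ q = 11/12.

19/12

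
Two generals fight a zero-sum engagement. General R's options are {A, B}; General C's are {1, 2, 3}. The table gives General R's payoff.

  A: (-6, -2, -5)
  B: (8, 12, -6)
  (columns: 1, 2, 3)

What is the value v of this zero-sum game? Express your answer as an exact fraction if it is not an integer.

-76/15

Row minima: A → -6, B → -6; maximin = -6.
Column maxima: 1 → 8, 2 → 12, 3 → -5; minimax = -5.
-6 ≠ -5, so there is no saddle point; optimal play is mixed.
2 is strictly dominated by 1 (it gives General R strictly more in every row), so General C never plays it.
On the remaining 2×2 (A, B vs 1, 3):
Let General R play A with probability p. Expected payoff against 1: (-6)p + 8(1−p) = −14p + 8; against 3: (-5)p + (-6)(1−p) = p − 6.
Setting these equal: −14p + 8 = p − 6 ⇒ −15p = -14 ⇒ p = 14/15, and the value is (-14)·(14/15) + 8 = -76/15.
For General C: with q = P(1), equating A's and B's payoffs gives −q − 5 = 14q − 6 ⇒ q = 1/15.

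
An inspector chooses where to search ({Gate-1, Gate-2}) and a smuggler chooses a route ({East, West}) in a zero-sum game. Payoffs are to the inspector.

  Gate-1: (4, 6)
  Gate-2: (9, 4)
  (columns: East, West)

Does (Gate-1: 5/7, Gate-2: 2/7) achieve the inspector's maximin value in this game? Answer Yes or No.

Yes

Against East this mix gives (5/7)·4 + (2/7)·9 = 38/7.
Against West this mix gives (5/7)·6 + (2/7)·4 = 38/7.
All of the smuggler's active replies (East, West) yield 38/7, and no column does worse for the inspector. The mix makes the smuggler indifferent and guarantees 38/7, so it is optimal.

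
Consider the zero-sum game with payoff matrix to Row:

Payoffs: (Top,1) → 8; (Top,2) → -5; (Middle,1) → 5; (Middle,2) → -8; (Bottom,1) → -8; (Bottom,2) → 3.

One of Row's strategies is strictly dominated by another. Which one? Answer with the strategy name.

Top gives a strictly higher payoff than Middle against every column: 8 > 5, -5 > -8.
So Middle is strictly dominated and Row never plays it.

Middle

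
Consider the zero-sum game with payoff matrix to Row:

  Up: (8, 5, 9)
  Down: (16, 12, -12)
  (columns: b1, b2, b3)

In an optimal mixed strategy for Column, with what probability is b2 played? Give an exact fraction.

3/4

Row minima: Up → 5, Down → -12; maximin = 5.
Column maxima: b1 → 16, b2 → 12, b3 → 9; minimax = 9.
5 ≠ 9, so there is no saddle point; optimal play is mixed.
b1 is strictly dominated by b2 (it gives Row strictly more in every row), so Column never plays it.
On the remaining 2×2 (Up, Down vs b2, b3):
Let Row play Up with probability p. Expected payoff against b2: 5p + 12(1−p) = −7p + 12; against b3: 9p + (-12)(1−p) = 21p − 12.
Setting these equal: −7p + 12 = 21p − 12 ⇒ −28p = -24 ⇒ p = 6/7, and the value is (-7)·(6/7) + 12 = 6.
For Column: with q = P(b2), equating Up's and Down's payoffs gives −4q + 9 = 24q − 12 ⇒ q = 3/4.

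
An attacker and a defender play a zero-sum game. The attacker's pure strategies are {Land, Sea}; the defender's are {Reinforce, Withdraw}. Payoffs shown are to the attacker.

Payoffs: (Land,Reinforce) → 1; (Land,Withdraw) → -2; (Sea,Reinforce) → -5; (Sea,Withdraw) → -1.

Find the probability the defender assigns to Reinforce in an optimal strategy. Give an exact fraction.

Row minima: Land → -2, Sea → -5; maximin = -2.
Column maxima: Reinforce → 1, Withdraw → -1; minimax = -1.
-2 ≠ -1, so there is no saddle point; optimal play is mixed.
Let the attacker play Land with probability p. Expected payoff against Reinforce: 1p + (-5)(1−p) = 6p − 5; against Withdraw: (-2)p + (-1)(1−p) = −p − 1.
Setting these equal: 6p − 5 = −p − 1 ⇒ 7p = 4 ⇒ p = 4/7, and the value is (6)·(4/7) − 5 = -11/7.
For the defender: with q = P(Reinforce), equating Land's and Sea's payoffs gives 3q − 2 = −4q − 1 ⇒ q = 1/7.

1/7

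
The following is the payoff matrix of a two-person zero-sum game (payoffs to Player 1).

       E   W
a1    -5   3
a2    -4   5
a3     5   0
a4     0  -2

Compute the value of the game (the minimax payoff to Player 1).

25/14

Row minima: a1 → -5, a2 → -4, a3 → 0, a4 → -2; maximin = 0.
Column maxima: E → 5, W → 5; minimax = 5.
0 ≠ 5, so there is no saddle point; optimal play is mixed.
a1 is strictly dominated by a2, so Player 1 never plays it.
a4 is strictly dominated by a3, so Player 1 never plays it.
On the remaining 2×2 (a2, a3 vs E, W):
Let Player 1 play a2 with probability p. Expected payoff against E: (-4)p + 5(1−p) = −9p + 5; against W: 5p + 0(1−p) = 5p.
Setting these equal: −9p + 5 = 5p ⇒ −14p = -5 ⇒ p = 5/14, and the value is (-9)·(5/14) + 5 = 25/14.
For Player 2: with q = P(E), equating a2's and a3's payoffs gives −9q + 5 = 5q ⇒ q = 5/14.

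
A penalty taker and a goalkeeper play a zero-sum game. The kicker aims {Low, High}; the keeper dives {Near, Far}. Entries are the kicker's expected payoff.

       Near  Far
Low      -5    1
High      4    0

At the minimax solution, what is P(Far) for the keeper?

Row minima: Low → -5, High → 0; maximin = 0.
Column maxima: Near → 4, Far → 1; minimax = 1.
0 ≠ 1, so there is no saddle point; optimal play is mixed.
Let the kicker play Low with probability p. Expected payoff against Near: (-5)p + 4(1−p) = −9p + 4; against Far: 1p + 0(1−p) = p.
Setting these equal: −9p + 4 = p ⇒ −10p = -4 ⇒ p = 2/5, and the value is (-9)·(2/5) + 4 = 2/5.
For the keeper: with q = P(Near), equating Low's and High's payoffs gives −6q + 1 = 4q ⇒ q = 1/10.

9/10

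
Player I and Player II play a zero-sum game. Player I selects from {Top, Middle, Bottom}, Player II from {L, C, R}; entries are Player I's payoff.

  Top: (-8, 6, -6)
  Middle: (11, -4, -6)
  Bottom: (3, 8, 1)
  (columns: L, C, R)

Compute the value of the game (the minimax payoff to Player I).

1

Row minima: Top → -8, Middle → -6, Bottom → 1; maximin = 1.
Column maxima: L → 11, C → 8, R → 1; minimax = 1.
Since maximin = minimax = 1, there is a saddle point and the value is 1.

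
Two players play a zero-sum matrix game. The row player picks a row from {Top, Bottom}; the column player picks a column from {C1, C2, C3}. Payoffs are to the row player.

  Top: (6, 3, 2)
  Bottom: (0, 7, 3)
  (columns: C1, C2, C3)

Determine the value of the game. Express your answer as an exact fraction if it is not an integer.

Row minima: Top → 2, Bottom → 0; maximin = 2.
Column maxima: C1 → 6, C2 → 7, C3 → 3; minimax = 3.
2 ≠ 3, so there is no saddle point; optimal play is mixed.
C2 is strictly dominated by C3 (it gives the row player strictly more in every row), so the column player never plays it.
On the remaining 2×2 (Top, Bottom vs C1, C3):
Let the row player play Top with probability p. Expected payoff against C1: 6p + 0(1−p) = 6p; against C3: 2p + 3(1−p) = −p + 3.
Setting these equal: 6p = −p + 3 ⇒ 7p = 3 ⇒ p = 3/7, and the value is (6)·(3/7) = 18/7.
For the column player: with q = P(C1), equating Top's and Bottom's payoffs gives 4q + 2 = −3q + 3 ⇒ q = 1/7.

18/7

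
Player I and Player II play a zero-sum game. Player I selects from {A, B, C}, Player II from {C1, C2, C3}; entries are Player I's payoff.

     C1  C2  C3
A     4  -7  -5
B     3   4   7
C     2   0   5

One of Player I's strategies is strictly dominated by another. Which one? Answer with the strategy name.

B gives a strictly higher payoff than C against every column: 3 > 2, 4 > 0, 7 > 5.
So C is strictly dominated and Player I never plays it.

C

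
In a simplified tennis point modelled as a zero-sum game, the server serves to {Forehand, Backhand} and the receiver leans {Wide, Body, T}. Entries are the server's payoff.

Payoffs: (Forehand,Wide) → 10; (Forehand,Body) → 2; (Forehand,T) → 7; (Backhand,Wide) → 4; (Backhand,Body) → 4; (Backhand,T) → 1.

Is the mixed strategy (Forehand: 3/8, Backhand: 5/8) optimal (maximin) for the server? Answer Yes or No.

Yes

Against Wide this mix gives (3/8)·10 + (5/8)·4 = 25/4.
Against Body this mix gives (3/8)·2 + (5/8)·4 = 13/4.
Against T this mix gives (3/8)·7 + (5/8)·1 = 13/4.
All of the receiver's active replies (Body, T) yield 13/4, and no column does worse for the server. The mix makes the receiver indifferent and guarantees 13/4, so it is optimal.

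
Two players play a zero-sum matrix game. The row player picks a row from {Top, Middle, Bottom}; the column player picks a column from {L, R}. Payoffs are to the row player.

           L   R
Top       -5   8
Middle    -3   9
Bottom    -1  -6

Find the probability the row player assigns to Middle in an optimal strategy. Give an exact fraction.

5/17

Row minima: Top → -5, Middle → -3, Bottom → -6; maximin = -3.
Column maxima: L → -1, R → 9; minimax = -1.
-3 ≠ -1, so there is no saddle point; optimal play is mixed.
Top is strictly dominated by Middle, so the row player never plays it.
On the remaining 2×2 (Middle, Bottom vs L, R):
Let the row player play Middle with probability p. Expected payoff against L: (-3)p + (-1)(1−p) = −2p − 1; against R: 9p + (-6)(1−p) = 15p − 6.
Setting these equal: −2p − 1 = 15p − 6 ⇒ −17p = -5 ⇒ p = 5/17, and the value is (-2)·(5/17) − 1 = -27/17.
For the column player: with q = P(L), equating Middle's and Bottom's payoffs gives −12q + 9 = 5q − 6 ⇒ q = 15/17.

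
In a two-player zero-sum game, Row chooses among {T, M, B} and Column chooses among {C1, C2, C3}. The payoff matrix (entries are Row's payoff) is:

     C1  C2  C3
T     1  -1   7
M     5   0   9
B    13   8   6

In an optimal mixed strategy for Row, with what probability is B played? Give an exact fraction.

9/11

Row minima: T → -1, M → 0, B → 6; maximin = 6.
Column maxima: C1 → 13, C2 → 8, C3 → 9; minimax = 8.
6 ≠ 8, so there is no saddle point; optimal play is mixed.
T is strictly dominated by M, so Row never plays it.
C1 is strictly dominated by C2 (it gives Row strictly more in every row), so Column never plays it.
On the remaining 2×2 (M, B vs C2, C3):
Let Row play M with probability p. Expected payoff against C2: 0p + 8(1−p) = −8p + 8; against C3: 9p + 6(1−p) = 3p + 6.
Setting these equal: −8p + 8 = 3p + 6 ⇒ −11p = -2 ⇒ p = 2/11, and the value is (-8)·(2/11) + 8 = 72/11.
For Column: with q = P(C2), equating M's and B's payoffs gives −9q + 9 = 2q + 6 ⇒ q = 3/11.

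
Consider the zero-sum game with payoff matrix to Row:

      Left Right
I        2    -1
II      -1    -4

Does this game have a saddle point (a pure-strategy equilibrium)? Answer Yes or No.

Yes

Row minima: I → -1, II → -4; maximin = -1.
Column maxima: Left → 2, Right → -1; minimax = -1.
maximin = minimax = -1, so a saddle point exists.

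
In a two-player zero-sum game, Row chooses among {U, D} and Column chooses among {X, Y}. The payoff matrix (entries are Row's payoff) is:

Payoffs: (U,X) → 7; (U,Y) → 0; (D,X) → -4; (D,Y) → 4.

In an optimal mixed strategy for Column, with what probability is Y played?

Row minima: U → 0, D → -4; maximin = 0.
Column maxima: X → 7, Y → 4; minimax = 4.
0 ≠ 4, so there is no saddle point; optimal play is mixed.
Let Row play U with probability p. Expected payoff against X: 7p + (-4)(1−p) = 11p − 4; against Y: 0p + 4(1−p) = −4p + 4.
Setting these equal: 11p − 4 = −4p + 4 ⇒ 15p = 8 ⇒ p = 8/15, and the value is (11)·(8/15) − 4 = 28/15.
For Column: with q = P(X), equating U's and D's payoffs gives 7q = −8q + 4 ⇒ q = 4/15.

11/15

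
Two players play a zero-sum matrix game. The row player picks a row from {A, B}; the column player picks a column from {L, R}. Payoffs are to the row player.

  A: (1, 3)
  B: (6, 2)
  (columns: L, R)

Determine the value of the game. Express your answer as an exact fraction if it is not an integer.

Row minima: A → 1, B → 2; maximin = 2.
Column maxima: L → 6, R → 3; minimax = 3.
2 ≠ 3, so there is no saddle point; optimal play is mixed.
Let the row player play A with probability p. Expected payoff against L: 1p + 6(1−p) = −5p + 6; against R: 3p + 2(1−p) = p + 2.
Setting these equal: −5p + 6 = p + 2 ⇒ −6p = -4 ⇒ p = 2/3, and the value is (-5)·(2/3) + 6 = 8/3.
For the column player: with q = P(L), equating A's and B's payoffs gives −2q + 3 = 4q + 2 ⇒ q = 1/6.

8/3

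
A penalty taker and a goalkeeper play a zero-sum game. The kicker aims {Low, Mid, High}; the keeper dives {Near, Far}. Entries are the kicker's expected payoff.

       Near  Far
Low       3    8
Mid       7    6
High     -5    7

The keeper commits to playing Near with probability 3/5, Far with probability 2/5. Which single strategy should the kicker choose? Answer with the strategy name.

Expected payoff of Low: (3/5)·3 + (2/5)·8 = 5.
Expected payoff of Mid: (3/5)·7 + (2/5)·6 = 33/5.
Expected payoff of High: (3/5)·(-5) + (2/5)·7 = -1/5.
The largest is 33/5, so the kicker's best response is Mid.

Mid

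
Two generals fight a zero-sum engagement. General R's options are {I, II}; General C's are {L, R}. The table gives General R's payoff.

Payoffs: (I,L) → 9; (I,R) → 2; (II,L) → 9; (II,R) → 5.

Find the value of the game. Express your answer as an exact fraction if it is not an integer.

5

Row minima: I → 2, II → 5; maximin = 5.
Column maxima: L → 9, R → 5; minimax = 5.
Since maximin = minimax = 5, there is a saddle point and the value is 5.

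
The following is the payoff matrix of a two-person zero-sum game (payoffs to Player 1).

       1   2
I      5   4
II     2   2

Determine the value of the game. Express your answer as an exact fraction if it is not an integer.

Row minima: I → 4, II → 2; maximin = 4.
Column maxima: 1 → 5, 2 → 4; minimax = 4.
Since maximin = minimax = 4, there is a saddle point and the value is 4.

4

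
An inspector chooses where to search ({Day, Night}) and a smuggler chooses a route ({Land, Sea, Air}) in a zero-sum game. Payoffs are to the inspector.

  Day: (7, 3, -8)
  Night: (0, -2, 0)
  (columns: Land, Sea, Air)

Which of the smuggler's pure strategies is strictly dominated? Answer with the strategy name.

Land

Sea holds the inspector's payoff strictly below Land in every row: 3 < 7, -2 < 0.
So Land is strictly dominated for the smuggler.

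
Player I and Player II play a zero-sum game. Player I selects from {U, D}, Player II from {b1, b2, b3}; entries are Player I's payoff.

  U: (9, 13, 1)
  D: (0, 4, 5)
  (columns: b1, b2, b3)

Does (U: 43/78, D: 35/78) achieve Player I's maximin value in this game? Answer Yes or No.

No

Against b1 this mix gives (43/78)·9 + (35/78)·0 = 129/26.
Against b2 this mix gives (43/78)·13 + (35/78)·4 = 233/26.
Against b3 this mix gives (43/78)·1 + (35/78)·5 = 109/39.
Player II will play b3, holding Player I to 109/39. Shifting weight toward the row that does better against b3 would raise this floor (the equalizing mix achieves 45/13 against both b3 and b1), so the proposed strategy is not optimal.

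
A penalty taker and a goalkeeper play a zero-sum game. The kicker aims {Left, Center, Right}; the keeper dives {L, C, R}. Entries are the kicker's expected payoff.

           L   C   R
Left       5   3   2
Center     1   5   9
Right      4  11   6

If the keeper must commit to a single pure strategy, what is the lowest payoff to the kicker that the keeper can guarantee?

5

Column maxima: L → 5, C → 11, R → 9.
The smallest of these is 5.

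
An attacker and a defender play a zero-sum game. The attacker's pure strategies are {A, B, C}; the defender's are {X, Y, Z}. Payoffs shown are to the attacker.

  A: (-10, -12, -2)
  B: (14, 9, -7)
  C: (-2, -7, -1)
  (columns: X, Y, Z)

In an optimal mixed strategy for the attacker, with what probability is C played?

Row minima: A → -12, B → -7, C → -7; maximin = -7.
Column maxima: X → 14, Y → 9, Z → -1; minimax = -1.
-7 ≠ -1, so there is no saddle point; optimal play is mixed.
A is strictly dominated by C, so the attacker never plays it.
X is strictly dominated by Y (it gives the attacker strictly more in every row), so the defender never plays it.
On the remaining 2×2 (B, C vs Y, Z):
Let the attacker play B with probability p. Expected payoff against Y: 9p + (-7)(1−p) = 16p − 7; against Z: (-7)p + (-1)(1−p) = −6p − 1.
Setting these equal: 16p − 7 = −6p − 1 ⇒ 22p = 6 ⇒ p = 3/11, and the value is (16)·(3/11) − 7 = -29/11.
For the defender: with q = P(Y), equating B's and C's payoffs gives 16q − 7 = −6q − 1 ⇒ q = 3/11.

8/11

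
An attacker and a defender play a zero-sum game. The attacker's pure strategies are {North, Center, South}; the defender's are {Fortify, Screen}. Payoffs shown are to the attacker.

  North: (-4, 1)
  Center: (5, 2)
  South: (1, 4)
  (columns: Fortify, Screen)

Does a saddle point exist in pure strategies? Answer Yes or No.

No

Row minima: North → -4, Center → 2, South → 1; maximin = 2.
Column maxima: Fortify → 5, Screen → 4; minimax = 4.
2 ≠ 4, so no pure-strategy equilibrium exists.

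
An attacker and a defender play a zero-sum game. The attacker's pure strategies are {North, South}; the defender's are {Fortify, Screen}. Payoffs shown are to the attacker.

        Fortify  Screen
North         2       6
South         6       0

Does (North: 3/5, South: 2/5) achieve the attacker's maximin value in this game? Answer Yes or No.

Against Fortify this mix gives (3/5)·2 + (2/5)·6 = 18/5.
Against Screen this mix gives (3/5)·6 + (2/5)·0 = 18/5.
All of the defender's active replies (Fortify, Screen) yield 18/5, and no column does worse for the attacker. The mix makes the defender indifferent and guarantees 18/5, so it is optimal.

Yes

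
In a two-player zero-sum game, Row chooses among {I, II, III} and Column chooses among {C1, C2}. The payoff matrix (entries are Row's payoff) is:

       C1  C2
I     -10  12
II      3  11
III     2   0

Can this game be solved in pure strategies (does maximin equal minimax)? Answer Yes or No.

Yes

Row minima: I → -10, II → 3, III → 0; maximin = 3.
Column maxima: C1 → 3, C2 → 12; minimax = 3.
maximin = minimax = 3, so a saddle point exists.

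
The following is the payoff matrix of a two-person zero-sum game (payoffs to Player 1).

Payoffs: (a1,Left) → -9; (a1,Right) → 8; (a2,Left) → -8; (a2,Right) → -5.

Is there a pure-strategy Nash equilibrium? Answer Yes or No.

Yes

Row minima: a1 → -9, a2 → -8; maximin = -8.
Column maxima: Left → -8, Right → 8; minimax = -8.
maximin = minimax = -8, so a saddle point exists.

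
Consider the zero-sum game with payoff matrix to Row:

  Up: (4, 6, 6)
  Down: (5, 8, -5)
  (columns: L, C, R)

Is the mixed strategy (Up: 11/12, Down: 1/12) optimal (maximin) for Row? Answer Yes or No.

No

Against L this mix gives (11/12)·4 + (1/12)·5 = 49/12.
Against C this mix gives (11/12)·6 + (1/12)·8 = 37/6.
Against R this mix gives (11/12)·6 + (1/12)·(-5) = 61/12.
Column will play L, holding Row to 49/12. Shifting weight toward the row that does better against L would raise this floor (the equalizing mix achieves 25/6 against both L and R), so the proposed strategy is not optimal.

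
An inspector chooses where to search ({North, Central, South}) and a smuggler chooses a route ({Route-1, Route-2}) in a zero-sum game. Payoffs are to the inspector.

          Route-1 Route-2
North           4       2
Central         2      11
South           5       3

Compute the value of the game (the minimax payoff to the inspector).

Row minima: North → 2, Central → 2, South → 3; maximin = 3.
Column maxima: Route-1 → 5, Route-2 → 11; minimax = 5.
3 ≠ 5, so there is no saddle point; optimal play is mixed.
North is strictly dominated by South, so the inspector never plays it.
On the remaining 2×2 (Central, South vs Route-1, Route-2):
Let the inspector play Central with probability p. Expected payoff against Route-1: 2p + 5(1−p) = −3p + 5; against Route-2: 11p + 3(1−p) = 8p + 3.
Setting these equal: −3p + 5 = 8p + 3 ⇒ −11p = -2 ⇒ p = 2/11, and the value is (-3)·(2/11) + 5 = 49/11.
For the smuggler: with q = P(Route-1), equating Central's and South's payoffs gives −9q + 11 = 2q + 3 ⇒ q = 8/11.

49/11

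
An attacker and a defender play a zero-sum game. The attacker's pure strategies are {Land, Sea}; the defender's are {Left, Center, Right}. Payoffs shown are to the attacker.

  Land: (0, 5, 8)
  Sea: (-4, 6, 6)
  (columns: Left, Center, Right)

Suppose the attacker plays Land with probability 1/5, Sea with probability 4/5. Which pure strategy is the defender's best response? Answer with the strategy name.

If the defender plays Left, the attacker's expected payoff is (1/5)·0 + (4/5)·(-4) = -16/5.
If the defender plays Center, the attacker's expected payoff is (1/5)·5 + (4/5)·6 = 29/5.
If the defender plays Right, the attacker's expected payoff is (1/5)·8 + (4/5)·6 = 32/5.
The defender minimizes the attacker's payoff; the smallest is -16/5, so the best response is Left.

Left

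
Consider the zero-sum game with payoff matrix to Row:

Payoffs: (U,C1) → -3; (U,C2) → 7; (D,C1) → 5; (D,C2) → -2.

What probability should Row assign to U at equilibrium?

7/17

Row minima: U → -3, D → -2; maximin = -2.
Column maxima: C1 → 5, C2 → 7; minimax = 5.
-2 ≠ 5, so there is no saddle point; optimal play is mixed.
Let Row play U with probability p. Expected payoff against C1: (-3)p + 5(1−p) = −8p + 5; against C2: 7p + (-2)(1−p) = 9p − 2.
Setting these equal: −8p + 5 = 9p − 2 ⇒ −17p = -7 ⇒ p = 7/17, and the value is (-8)·(7/17) + 5 = 29/17.
For Column: with q = P(C1), equating U's and D's payoffs gives −10q + 7 = 7q − 2 ⇒ q = 9/17.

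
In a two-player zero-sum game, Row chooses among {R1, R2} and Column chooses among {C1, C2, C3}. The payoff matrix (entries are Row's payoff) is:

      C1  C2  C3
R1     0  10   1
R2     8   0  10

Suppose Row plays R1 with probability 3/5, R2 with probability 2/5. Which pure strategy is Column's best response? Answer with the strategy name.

C1

If Column plays C1, Row's expected payoff is (3/5)·0 + (2/5)·8 = 16/5.
If Column plays C2, Row's expected payoff is (3/5)·10 + (2/5)·0 = 6.
If Column plays C3, Row's expected payoff is (3/5)·1 + (2/5)·10 = 23/5.
Column minimizes Row's payoff; the smallest is 16/5, so the best response is C1.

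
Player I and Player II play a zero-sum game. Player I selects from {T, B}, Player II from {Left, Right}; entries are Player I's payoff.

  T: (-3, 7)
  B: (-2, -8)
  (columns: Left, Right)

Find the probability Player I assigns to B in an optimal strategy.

Row minima: T → -3, B → -8; maximin = -3.
Column maxima: Left → -2, Right → 7; minimax = -2.
-3 ≠ -2, so there is no saddle point; optimal play is mixed.
Let Player I play T with probability p. Expected payoff against Left: (-3)p + (-2)(1−p) = −p − 2; against Right: 7p + (-8)(1−p) = 15p − 8.
Setting these equal: −p − 2 = 15p − 8 ⇒ −16p = -6 ⇒ p = 3/8, and the value is (-1)·(3/8) − 2 = -19/8.
For Player II: with q = P(Left), equating T's and B's payoffs gives −10q + 7 = 6q − 8 ⇒ q = 15/16.

5/8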